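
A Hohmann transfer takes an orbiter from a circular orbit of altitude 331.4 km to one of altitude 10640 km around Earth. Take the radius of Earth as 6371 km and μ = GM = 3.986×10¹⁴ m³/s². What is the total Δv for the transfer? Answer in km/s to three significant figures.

r₁ = 6371 + 331.4 = 6702.4 km = 6.7024×10⁶ m.
r₂ = 6371 + 10640 = 17011 km = 1.7011×10⁷ m.
Transfer ellipse a_t = (r₁ + r₂)/2 = 1.186×10⁷ m.
At r₁: circular v_c1 = √(μ/r₁) = 7712 m/s; transfer-perigee v_p = √[μ(2/r₁ − 1/a_t)] = 9237 m/s.
Δv₁ = v_p − v_c1 = 1525 m/s.
At r₂: circular v_c2 = √(μ/r₂) = 4841 m/s; transfer-apogee v_a = √[μ(2/r₂ − 1/a_t)] = 3639 m/s.
Δv₂ = v_c2 − v_a = 1201 m/s.
Total Δv = Δv₁ + Δv₂ = 2727 m/s = 2.727 km/s.

Δv_total ≈ 2.73 km/s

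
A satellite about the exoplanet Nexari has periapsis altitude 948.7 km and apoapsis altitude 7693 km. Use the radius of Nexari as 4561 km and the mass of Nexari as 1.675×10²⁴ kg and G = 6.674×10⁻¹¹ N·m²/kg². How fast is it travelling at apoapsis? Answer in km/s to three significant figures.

μ = GM = 6.674×10⁻¹¹ × 1.675×10²⁴ = 1.118×10¹⁴ m³/s².
r_p = 4561 + 948.7 = 5509.7 km = 5.5097×10⁶ m.
r_a = 4561 + 7693 = 12254 km = 1.2254×10⁷ m.
Semi-major axis a = (r_p + r_a)/2 = 8881.9 km = 8.882×10⁶ m.
Vis-viva: v² = μ(2/r − 1/a) = 1.118×10¹⁴ × (1.632×10⁻⁷ − 1.126×10⁻⁷) = 5.659×10⁶ m²/s².
v = 2379 m/s = 2.379 km/s.

v ≈ 2.38 km/s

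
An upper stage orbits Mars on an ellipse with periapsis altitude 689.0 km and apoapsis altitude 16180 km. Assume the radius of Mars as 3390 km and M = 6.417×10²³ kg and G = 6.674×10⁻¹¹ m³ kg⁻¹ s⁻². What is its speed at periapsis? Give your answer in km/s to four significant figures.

v ≈ 4.169 km/s

μ = GM = 6.674×10⁻¹¹ × 6.417×10²³ = 4.283×10¹³ m³/s².
r_p = 3390 + 689.0 = 4079.0 km = 4.0790×10⁶ m.
r_a = 3390 + 16180 = 19570 km = 1.9570×10⁷ m.
Semi-major axis a = (r_p + r_a)/2 = 11824 km = 1.182×10⁷ m.
Vis-viva: v² = μ(2/r − 1/a) = 4.283×10¹³ × (4.903×10⁻⁷ − 8.457×10⁻⁸) = 1.738×10⁷ m²/s².
v = 4169 m/s = 4.169 km/s.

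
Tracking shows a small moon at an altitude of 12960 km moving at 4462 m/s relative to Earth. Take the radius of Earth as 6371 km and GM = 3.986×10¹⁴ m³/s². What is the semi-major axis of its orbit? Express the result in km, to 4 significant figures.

r = 6371 + 12960 = 19331 km = 1.933×10⁷ m.
Vis-viva rearranged: 1/a = 2/r − v²/μ = 1.035×10⁻⁷ − 4.995×10⁻⁸ = 5.351×10⁻⁸ m⁻¹.
a = 1.869×10⁷ m = 18687 km.

a ≈ 18690 km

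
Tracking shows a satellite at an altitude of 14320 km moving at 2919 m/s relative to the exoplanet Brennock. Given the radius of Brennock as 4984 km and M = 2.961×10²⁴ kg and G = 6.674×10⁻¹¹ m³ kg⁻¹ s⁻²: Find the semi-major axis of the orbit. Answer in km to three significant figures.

a ≈ 16500 km

μ = GM = 6.674×10⁻¹¹ × 2.961×10²⁴ = 1.976×10¹⁴ m³/s².
r = 4984 + 14320 = 19304 km = 1.930×10⁷ m.
Specific orbital energy ε = v²/2 − μ/r = (2919)²/2 − 1.976×10¹⁴/1.930×10⁷ = -5.977×10⁶ J/kg.
Since ε = −μ/(2a), a = −μ/(2ε) = 1.653×10⁷ m = 16532 km.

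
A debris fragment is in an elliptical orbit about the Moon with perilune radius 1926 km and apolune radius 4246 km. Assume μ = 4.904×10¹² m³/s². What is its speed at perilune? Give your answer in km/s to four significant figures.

v ≈ 1.872 km/s

Semi-major axis a = (r_p + r_a)/2 = 3086.0 km = 3.086×10⁶ m.
Vis-viva: v² = μ(2/r − 1/a) = 4.904×10¹² × (1.038×10⁻⁶ − 3.240×10⁻⁷) = 3.503×10⁶ m²/s².
v = 1872 m/s = 1.872 km/s.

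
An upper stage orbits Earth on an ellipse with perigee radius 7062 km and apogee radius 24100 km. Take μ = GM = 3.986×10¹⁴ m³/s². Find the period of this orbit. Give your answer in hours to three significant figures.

T ≈ 5.38 hours

Semi-major axis a = (r_p + r_a)/2 = (7062.0 + 24100)/2 = 15581 km = 1.558×10⁷ m.
By Kepler's third law T = 2π√(a³/μ) = 2π × 3.081×10³ = 1.936×10⁴ s.
= 5.377 hours.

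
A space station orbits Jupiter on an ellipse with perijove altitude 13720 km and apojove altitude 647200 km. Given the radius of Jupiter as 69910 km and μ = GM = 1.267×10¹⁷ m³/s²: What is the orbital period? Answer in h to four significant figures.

T ≈ 39.28 h

r_p = 69910 + 13720 = 83630 km = 8.3630×10⁷ m.
r_a = 69910 + 647200 = 717110 km = 7.1711×10⁸ m.
Semi-major axis a = (r_p + r_a)/2 = (83630 + 7.1711×10⁵)/2 = 4.0037×10⁵ km = 4.004×10⁸ m.
By Kepler's third law T = 2π√(a³/μ) = 2π × 2.251×10⁴ = 1.414×10⁵ s.
= 39.28 h.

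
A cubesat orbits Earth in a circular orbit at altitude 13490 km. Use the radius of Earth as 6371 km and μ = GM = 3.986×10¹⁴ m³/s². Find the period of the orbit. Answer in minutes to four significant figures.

r = 6371 + 13490 = 19861 km = 1.9861×10⁷ m.
Kepler's third law: T = 2π√(r³/μ) = 2π√((1.986×10⁷)³ / 3.986×10¹⁴).
r³/μ = 1.965×10⁷ s², so T = 2π × 4.433×10³ = 2.786×10⁴ s.
Converting: 2.786×10⁴ s ÷ 60.00 = 464.3 minutes.

T ≈ 464.3 minutes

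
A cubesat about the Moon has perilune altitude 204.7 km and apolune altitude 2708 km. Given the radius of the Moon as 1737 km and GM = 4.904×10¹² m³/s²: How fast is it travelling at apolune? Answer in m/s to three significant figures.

v ≈ 819 m/s

r_p = 1737 + 204.7 = 1941.7 km = 1.9417×10⁶ m.
r_a = 1737 + 2708 = 4445.0 km = 4.4450×10⁶ m.
Semi-major axis a = (r_p + r_a)/2 = 3193.3 km = 3.193×10⁶ m.
Vis-viva: v² = μ(2/r − 1/a) = 4.904×10¹² × (4.499×10⁻⁷ − 3.132×10⁻⁷) = 6.708×10⁵ m²/s².
v = 819.0 m/s.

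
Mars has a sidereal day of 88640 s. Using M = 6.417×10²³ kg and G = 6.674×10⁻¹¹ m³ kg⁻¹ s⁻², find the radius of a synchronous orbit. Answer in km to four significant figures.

r_sync ≈ 20430 km

μ = GM = 6.674×10⁻¹¹ × 6.417×10²³ = 4.283×10¹³ m³/s².
A synchronous orbit has period T, so by Kepler's third law a = (μT²/4π²)^(1/3).
μT²/4π² = 4.283×10¹³ × (8.864×10⁴)² / 39.48 = 8.524×10²¹ m³.
a = 2.043×10⁷ m = 20427 km.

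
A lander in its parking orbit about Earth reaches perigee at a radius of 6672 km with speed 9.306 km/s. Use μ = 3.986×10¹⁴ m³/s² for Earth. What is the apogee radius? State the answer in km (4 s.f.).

r_p = 6.672×10⁶ m.
Specific energy ε = v²/2 − μ/r = -1.644×10⁷ J/kg, so a = −μ/(2ε) = 1.212×10⁷ m.
The apsides satisfy r_p + r_a = 2a, so the apogee radius is 2a − r_p = 1.757×10⁷ m = 17572 km.

apogee radius ≈ 17570 km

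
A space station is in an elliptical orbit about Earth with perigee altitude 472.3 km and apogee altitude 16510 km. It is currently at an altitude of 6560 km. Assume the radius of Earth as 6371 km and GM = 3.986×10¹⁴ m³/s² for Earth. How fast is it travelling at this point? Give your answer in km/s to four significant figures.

v ≈ 5.902 km/s

r_p = 6371 + 472.3 = 6843.3 km = 6.8433×10⁶ m.
r_a = 6371 + 16510 = 22881 km = 2.2881×10⁷ m.
r = 6371 + 6560 = 12931 km = 1.293×10⁷ m.
Semi-major axis a = (r_p + r_a)/2 = 14862 km = 1.486×10⁷ m.
Vis-viva: v² = μ(2/r − 1/a) = 3.986×10¹⁴ × (1.547×10⁻⁷ − 6.729×10⁻⁸) = 3.483×10⁷ m²/s².
v = 5902 m/s = 5.902 km/s.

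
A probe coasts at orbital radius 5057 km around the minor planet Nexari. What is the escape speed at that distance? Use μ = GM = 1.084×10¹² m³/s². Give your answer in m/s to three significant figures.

v_esc ≈ 655 m/s

r = 5057 km = 5.057×10⁶ m.
Escape speed v_esc = √(2μ/r) = √(2 × 1.084×10¹² / 5.057×10⁶) = √(4.287×10⁵) = 654.8 m/s.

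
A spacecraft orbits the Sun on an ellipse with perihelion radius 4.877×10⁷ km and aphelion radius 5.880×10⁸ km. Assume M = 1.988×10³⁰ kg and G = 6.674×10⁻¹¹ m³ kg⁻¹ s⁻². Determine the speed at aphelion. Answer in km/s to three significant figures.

v ≈ 5.88 km/s

μ = GM = 6.674×10⁻¹¹ × 1.988×10³⁰ = 1.327×10²⁰ m³/s².
Semi-major axis a = (r_p + r_a)/2 = 3.1838×10⁸ km = 3.184×10¹¹ m.
Vis-viva: v² = μ(2/r − 1/a) = 1.327×10²⁰ × (3.401×10⁻¹² − 3.141×10⁻¹²) = 3.456×10⁷ m²/s².
v = 5879 m/s = 5.879 km/s.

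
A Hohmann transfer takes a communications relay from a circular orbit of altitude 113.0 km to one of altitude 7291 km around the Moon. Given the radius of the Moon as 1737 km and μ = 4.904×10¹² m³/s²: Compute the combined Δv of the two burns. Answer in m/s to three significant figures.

r₁ = 1737 + 113.0 = 1850.0 km = 1.8500×10⁶ m.
r₂ = 1737 + 7291 = 9028.0 km = 9.0280×10⁶ m.
Transfer ellipse a_t = (r₁ + r₂)/2 = 5.439×10⁶ m.
At r₁: circular v_c1 = √(μ/r₁) = 1628 m/s; transfer-perilune v_p = √[μ(2/r₁ − 1/a_t)] = 2098 m/s.
Δv₁ = v_p − v_c1 = 469.5 m/s.
At r₂: circular v_c2 = √(μ/r₂) = 737.0 m/s; transfer-apolune v_a = √[μ(2/r₂ − 1/a_t)] = 429.8 m/s.
Δv₂ = v_c2 − v_a = 307.2 m/s.
Total Δv = Δv₁ + Δv₂ = 776.7 m/s.

Δv_total ≈ 777 m/s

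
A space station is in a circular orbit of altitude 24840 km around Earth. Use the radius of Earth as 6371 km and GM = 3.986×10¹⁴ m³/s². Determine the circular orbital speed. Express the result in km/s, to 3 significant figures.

r = 6371 + 24840 = 31211 km = 3.1211×10⁷ m.
For a circular orbit v = √(μ/r) = √(3.986×10¹⁴ / 3.121×10⁷) = √(1.277×10⁷) = 3574 m/s.
That is 3.574 km/s.

v ≈ 3.57 km/s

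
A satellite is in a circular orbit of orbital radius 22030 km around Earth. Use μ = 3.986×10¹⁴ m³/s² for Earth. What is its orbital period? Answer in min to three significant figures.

r = 22030 km = 2.203×10⁷ m.
Kepler's third law: T = 2π√(r³/μ) = 2π√((2.203×10⁷)³ / 3.986×10¹⁴).
r³/μ = 2.682×10⁷ s², so T = 2π × 5.179×10³ = 3.254×10⁴ s.
Converting: 3.254×10⁴ s ÷ 60.00 = 542.4 min.

T ≈ 542 min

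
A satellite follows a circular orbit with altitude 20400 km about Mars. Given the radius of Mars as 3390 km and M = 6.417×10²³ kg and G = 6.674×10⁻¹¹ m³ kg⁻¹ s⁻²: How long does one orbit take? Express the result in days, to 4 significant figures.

T ≈ 1.289 days

μ = GM = 6.674×10⁻¹¹ × 6.417×10²³ = 4.283×10¹³ m³/s².
r = 3390 + 20400 = 23790 km = 2.3790×10⁷ m.
Kepler's third law: T = 2π√(r³/μ) = 2π√((2.379×10⁷)³ / 4.283×10¹³).
r³/μ = 3.144×10⁸ s², so T = 2π × 1.773×10⁴ = 1.114×10⁵ s.
Converting: 1.114×10⁵ s ÷ 86400 = 1.289 days.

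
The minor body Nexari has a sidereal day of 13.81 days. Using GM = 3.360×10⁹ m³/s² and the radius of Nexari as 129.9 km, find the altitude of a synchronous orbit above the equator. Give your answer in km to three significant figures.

h_sync ≈ 4820 km

T = 13.81 days = 1.193×10⁶ s.
A synchronous orbit has period T, so by Kepler's third law a = (μT²/4π²)^(1/3).
μT²/4π² = 3.360×10⁹ × (1.193×10⁶)² / 39.48 = 1.212×10²⁰ m³.
a = 4.948×10⁶ m = 4948.4 km.
Altitude h = a − R = 4948.4 − 129.9 = 4818.5 km.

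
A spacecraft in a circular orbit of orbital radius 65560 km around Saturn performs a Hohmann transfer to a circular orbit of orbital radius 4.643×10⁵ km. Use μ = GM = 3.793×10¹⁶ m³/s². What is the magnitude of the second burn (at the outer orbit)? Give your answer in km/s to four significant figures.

Δv ≈ 4.542 km/s

r₁ = 65560 km = 6.556×10⁷ m.
r₂ = 4.643×10⁵ km = 4.643×10⁸ m.
Transfer ellipse a_t = (r₁ + r₂)/2 = 2.649×10⁸ m.
At r₁: circular v_c1 = √(μ/r₁) = 24050 m/s; transfer-perikrone v_p = √[μ(2/r₁ − 1/a_t)] = 31840 m/s.
At r₂: circular v_c2 = √(μ/r₂) = 9038 m/s; transfer-apokrone v_a = √[μ(2/r₂ − 1/a_t)] = 4496 m/s.
Δv₂ = v_c2 − v_a = 4542 m/s.
= 4.542 km/s.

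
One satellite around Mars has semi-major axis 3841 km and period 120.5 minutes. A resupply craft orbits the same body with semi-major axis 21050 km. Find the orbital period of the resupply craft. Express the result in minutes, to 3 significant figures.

Kepler's third law: T² ∝ a³, so T₂ = T₁ (a₂/a₁)^(3/2).
a₂/a₁ = 5.480, (a₂/a₁)^(3/2) = 12.83.
T₂ = 120.5 × 12.83 = 1546 minutes.

T₂ ≈ 1550 minutes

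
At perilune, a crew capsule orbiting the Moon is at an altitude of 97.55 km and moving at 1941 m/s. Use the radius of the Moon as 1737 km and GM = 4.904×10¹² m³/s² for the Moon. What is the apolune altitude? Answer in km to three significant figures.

r_p = 1737 + 97.55 = 1834.5 km = 1.835×10⁶ m.
Specific energy ε = v²/2 − μ/r = -7.894×10⁵ J/kg, so a = −μ/(2ε) = 3.106×10⁶ m.
The apsides satisfy r_p + r_a = 2a, so the apolune radius is 2a − r_p = 4.378×10⁶ m = 4377.8 km.
Apolune altitude = 4377.8 − 1737 = 2640.8 km.

apolune altitude ≈ 2640 km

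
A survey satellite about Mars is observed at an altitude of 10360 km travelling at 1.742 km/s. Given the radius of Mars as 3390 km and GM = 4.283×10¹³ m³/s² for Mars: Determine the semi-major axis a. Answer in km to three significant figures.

a ≈ 13400 km

r = 3390 + 10360 = 13750 km = 1.375×10⁷ m.
Specific orbital energy ε = v²/2 − μ/r = (1742)²/2 − 4.283×10¹³/1.375×10⁷ = -1.598×10⁶ J/kg.
Since ε = −μ/(2a), a = −μ/(2ε) = 1.340×10⁷ m = 13404 km.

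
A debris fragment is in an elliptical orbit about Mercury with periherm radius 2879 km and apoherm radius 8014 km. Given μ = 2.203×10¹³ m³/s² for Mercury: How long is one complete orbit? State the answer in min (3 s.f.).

Semi-major axis a = (r_p + r_a)/2 = (2879.0 + 8014.0)/2 = 5446.5 km = 5.446×10⁶ m.
By Kepler's third law T = 2π√(a³/μ) = 2π × 2.708×10³ = 1.702×10⁴ s.
= 283.6 min.

T ≈ 284 min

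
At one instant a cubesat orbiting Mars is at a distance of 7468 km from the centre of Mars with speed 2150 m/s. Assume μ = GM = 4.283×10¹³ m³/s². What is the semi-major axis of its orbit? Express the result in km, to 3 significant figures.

a ≈ 6250 km

r = 7.468×10⁶ m.
Vis-viva rearranged: 1/a = 2/r − v²/μ = 2.678×10⁻⁷ − 1.079×10⁻⁷ = 1.599×10⁻⁷ m⁻¹.
a = 6.255×10⁶ m = 6254.6 km.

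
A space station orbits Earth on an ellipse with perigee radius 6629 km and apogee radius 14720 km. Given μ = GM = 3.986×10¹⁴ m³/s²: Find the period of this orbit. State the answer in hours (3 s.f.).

Semi-major axis a = (r_p + r_a)/2 = (6629.0 + 14720)/2 = 10674 km = 1.067×10⁷ m.
By Kepler's third law T = 2π√(a³/μ) = 2π × 1.747×10³ = 1.098×10⁴ s.
= 3.049 hours.

T ≈ 3.05 hours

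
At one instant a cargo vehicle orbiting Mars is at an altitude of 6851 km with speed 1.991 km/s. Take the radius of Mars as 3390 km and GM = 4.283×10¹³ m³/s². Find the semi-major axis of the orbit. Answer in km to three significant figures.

a ≈ 9730 km

r = 3390 + 6851 = 10241 km = 1.024×10⁷ m.
Vis-viva rearranged: 1/a = 2/r − v²/μ = 1.953×10⁻⁷ − 9.255×10⁻⁸ = 1.027×10⁻⁷ m⁻¹.
a = 9.733×10⁶ m = 9733.3 km.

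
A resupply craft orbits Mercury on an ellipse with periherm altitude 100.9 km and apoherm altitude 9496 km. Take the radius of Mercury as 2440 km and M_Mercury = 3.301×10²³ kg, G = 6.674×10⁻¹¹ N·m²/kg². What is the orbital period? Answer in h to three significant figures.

μ = GM = 6.674×10⁻¹¹ × 3.301×10²³ = 2.203×10¹³ m³/s².
r_p = 2440 + 100.9 = 2540.9 km = 2.5409×10⁶ m.
r_a = 2440 + 9496 = 11936 km = 1.1936×10⁷ m.
Semi-major axis a = (r_p + r_a)/2 = (2540.9 + 11936)/2 = 7238.4 km = 7.238×10⁶ m.
By Kepler's third law T = 2π√(a³/μ) = 2π × 4.149×10³ = 2.607×10⁴ s.
= 7.242 h.

T ≈ 7.24 h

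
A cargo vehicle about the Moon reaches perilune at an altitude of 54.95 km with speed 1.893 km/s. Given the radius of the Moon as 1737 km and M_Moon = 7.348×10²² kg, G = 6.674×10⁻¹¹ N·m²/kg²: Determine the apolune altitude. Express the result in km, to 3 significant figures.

μ = GM = 6.674×10⁻¹¹ × 7.348×10²² = 4.904×10¹² m³/s².
r_p = 1737 + 54.95 = 1792.0 km = 1.792×10⁶ m.
Specific energy ε = v²/2 − μ/r = -9.450×10⁵ J/kg, so a = −μ/(2ε) = 2.595×10⁶ m.
The apsides satisfy r_p + r_a = 2a, so the apolune radius is 2a − r_p = 3.398×10⁶ m = 3397.6 km.
Apolune altitude = 3397.6 − 1737 = 1660.6 km.

apolune altitude ≈ 1660 km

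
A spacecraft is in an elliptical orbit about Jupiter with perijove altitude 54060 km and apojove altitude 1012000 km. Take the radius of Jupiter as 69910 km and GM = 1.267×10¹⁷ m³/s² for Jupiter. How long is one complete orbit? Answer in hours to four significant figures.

T ≈ 72.59 hours

r_p = 69910 + 54060 = 123970 km = 1.2397×10⁸ m.
r_a = 69910 + 1012000 = 1081900 km = 1.0819×10⁹ m.
Semi-major axis a = (r_p + r_a)/2 = (1.2397×10⁵ + 1.0819×10⁶)/2 = 6.0294×10⁵ km = 6.029×10⁸ m.
By Kepler's third law T = 2π√(a³/μ) = 2π × 4.159×10⁴ = 2.613×10⁵ s.
= 72.59 hours.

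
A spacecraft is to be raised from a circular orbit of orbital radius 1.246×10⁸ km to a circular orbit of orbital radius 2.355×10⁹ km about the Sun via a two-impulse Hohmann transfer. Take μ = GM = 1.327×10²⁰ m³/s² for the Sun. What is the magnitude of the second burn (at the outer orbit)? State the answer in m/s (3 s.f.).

Δv ≈ 5130 m/s

r₁ = 1.246×10⁸ km = 1.246×10¹¹ m.
r₂ = 2.355×10⁹ km = 2.355×10¹² m.
Transfer ellipse a_t = (r₁ + r₂)/2 = 1.240×10¹² m.
At r₁: circular v_c1 = √(μ/r₁) = 32630 m/s; transfer-perihelion v_p = √[μ(2/r₁ − 1/a_t)] = 44980 m/s.
At r₂: circular v_c2 = √(μ/r₂) = 7507 m/s; transfer-aphelion v_a = √[μ(2/r₂ − 1/a_t)] = 2380 m/s.
Δv₂ = v_c2 − v_a = 5127 m/s.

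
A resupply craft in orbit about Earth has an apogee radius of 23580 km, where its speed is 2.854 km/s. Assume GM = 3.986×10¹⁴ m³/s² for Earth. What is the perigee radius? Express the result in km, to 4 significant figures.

r_a = 2.358×10⁷ m.
Specific energy ε = v²/2 − μ/r = -1.283×10⁷ J/kg, so a = −μ/(2ε) = 1.553×10⁷ m.
The apsides satisfy r_p + r_a = 2a, so the perigee radius is 2a − r_a = 7.484×10⁶ m = 7484.2 km.

perigee radius ≈ 7484 km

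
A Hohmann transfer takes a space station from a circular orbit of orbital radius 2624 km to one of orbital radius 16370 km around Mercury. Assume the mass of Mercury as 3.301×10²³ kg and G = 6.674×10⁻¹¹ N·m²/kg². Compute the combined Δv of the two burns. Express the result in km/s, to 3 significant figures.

Δv_total ≈ 1.46 km/s

μ = GM = 6.674×10⁻¹¹ × 3.301×10²³ = 2.203×10¹³ m³/s².
r₁ = 2624 km = 2.624×10⁶ m.
r₂ = 16370 km = 1.637×10⁷ m.
Transfer ellipse a_t = (r₁ + r₂)/2 = 9.497×10⁶ m.
At r₁: circular v_c1 = √(μ/r₁) = 2898 m/s; transfer-periherm v_p = √[μ(2/r₁ − 1/a_t)] = 3804 m/s.
Δv₁ = v_p − v_c1 = 906.6 m/s.
At r₂: circular v_c2 = √(μ/r₂) = 1160 m/s; transfer-apoherm v_a = √[μ(2/r₂ − 1/a_t)] = 609.8 m/s.
Δv₂ = v_c2 − v_a = 550.3 m/s.
Total Δv = Δv₁ + Δv₂ = 1457 m/s = 1.457 km/s.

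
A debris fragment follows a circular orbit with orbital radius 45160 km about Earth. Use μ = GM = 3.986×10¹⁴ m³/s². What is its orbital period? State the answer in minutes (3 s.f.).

T ≈ 1590 minutes

r = 45160 km = 4.516×10⁷ m.
Kepler's third law: T = 2π√(r³/μ) = 2π√((4.516×10⁷)³ / 3.986×10¹⁴).
r³/μ = 2.311×10⁸ s², so T = 2π × 1.520×10⁴ = 9.551×10⁴ s.
Converting: 9.551×10⁴ s ÷ 60.00 = 1592 minutes.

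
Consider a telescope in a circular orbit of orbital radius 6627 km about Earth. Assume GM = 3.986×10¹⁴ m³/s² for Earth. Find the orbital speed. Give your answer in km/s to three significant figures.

v ≈ 7.76 km/s

r = 6627 km = 6.627×10⁶ m.
For a circular orbit v = √(μ/r) = √(3.986×10¹⁴ / 6.627×10⁶) = √(6.015×10⁷) = 7756 m/s.
That is 7.756 km/s.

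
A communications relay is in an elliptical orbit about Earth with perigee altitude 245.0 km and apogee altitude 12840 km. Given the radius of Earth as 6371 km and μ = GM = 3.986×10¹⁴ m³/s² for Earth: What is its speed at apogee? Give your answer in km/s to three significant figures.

v ≈ 3.26 km/s

r_p = 6371 + 245.0 = 6616.0 km = 6.6160×10⁶ m.
r_a = 6371 + 12840 = 19211 km = 1.9211×10⁷ m.
Semi-major axis a = (r_p + r_a)/2 = 12914 km = 1.291×10⁷ m.
Vis-viva: v² = μ(2/r − 1/a) = 3.986×10¹⁴ × (1.041×10⁻⁷ − 7.744×10⁻⁸) = 1.063×10⁷ m²/s².
v = 3260 m/s = 3.260 km/s.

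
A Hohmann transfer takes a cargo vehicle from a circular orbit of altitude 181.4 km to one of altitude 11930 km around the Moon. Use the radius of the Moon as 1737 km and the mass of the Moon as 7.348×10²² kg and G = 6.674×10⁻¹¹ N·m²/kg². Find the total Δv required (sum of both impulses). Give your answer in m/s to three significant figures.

Δv_total ≈ 820 m/s

μ = GM = 6.674×10⁻¹¹ × 7.348×10²² = 4.904×10¹² m³/s².
r₁ = 1737 + 181.4 = 1918.4 km = 1.9184×10⁶ m.
r₂ = 1737 + 11930 = 13667 km = 1.3667×10⁷ m.
Transfer ellipse a_t = (r₁ + r₂)/2 = 7.793×10⁶ m.
At r₁: circular v_c1 = √(μ/r₁) = 1599 m/s; transfer-perilune v_p = √[μ(2/r₁ − 1/a_t)] = 2117 m/s.
Δv₁ = v_p − v_c1 = 518.5 m/s.
At r₂: circular v_c2 = √(μ/r₂) = 599.0 m/s; transfer-apolune v_a = √[μ(2/r₂ − 1/a_t)] = 297.2 m/s.
Δv₂ = v_c2 − v_a = 301.8 m/s.
Total Δv = Δv₁ + Δv₂ = 820.3 m/s.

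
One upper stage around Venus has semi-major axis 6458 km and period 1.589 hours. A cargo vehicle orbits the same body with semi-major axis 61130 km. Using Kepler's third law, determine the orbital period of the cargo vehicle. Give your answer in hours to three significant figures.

T₂ ≈ 46.3 hours

Kepler's third law: T² ∝ a³, so T₂ = T₁ (a₂/a₁)^(3/2).
a₂/a₁ = 9.466, (a₂/a₁)^(3/2) = 29.12.
T₂ = 1.589 × 29.12 = 46.28 hours.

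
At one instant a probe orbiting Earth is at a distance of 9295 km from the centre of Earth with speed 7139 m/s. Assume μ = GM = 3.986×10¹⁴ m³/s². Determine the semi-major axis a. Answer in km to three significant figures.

r = 9.295×10⁶ m.
Vis-viva rearranged: 1/a = 2/r − v²/μ = 2.152×10⁻⁷ − 1.279×10⁻⁷ = 8.731×10⁻⁸ m⁻¹.
a = 1.145×10⁷ m = 11454 km.

a ≈ 11500 km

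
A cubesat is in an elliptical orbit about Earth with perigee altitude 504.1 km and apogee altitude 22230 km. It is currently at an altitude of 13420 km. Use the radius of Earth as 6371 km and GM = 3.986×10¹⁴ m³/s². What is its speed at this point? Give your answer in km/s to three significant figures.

r_p = 6371 + 504.1 = 6875.1 km = 6.8751×10⁶ m.
r_a = 6371 + 22230 = 28601 km = 2.8601×10⁷ m.
r = 6371 + 13420 = 19791 km = 1.979×10⁷ m.
Semi-major axis a = (r_p + r_a)/2 = 17738 km = 1.774×10⁷ m.
Vis-viva: v² = μ(2/r − 1/a) = 3.986×10¹⁴ × (1.011×10⁻⁷ − 5.638×10⁻⁸) = 1.781×10⁷ m²/s².
v = 4220 m/s = 4.220 km/s.

v ≈ 4.22 km/s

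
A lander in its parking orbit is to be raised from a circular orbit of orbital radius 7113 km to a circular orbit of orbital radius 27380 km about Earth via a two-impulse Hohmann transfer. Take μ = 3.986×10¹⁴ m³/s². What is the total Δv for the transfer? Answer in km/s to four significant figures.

Δv_total ≈ 3.311 km/s

r₁ = 7113 km = 7.113×10⁶ m.
r₂ = 27380 km = 2.738×10⁷ m.
Transfer ellipse a_t = (r₁ + r₂)/2 = 1.725×10⁷ m.
At r₁: circular v_c1 = √(μ/r₁) = 7486 m/s; transfer-perigee v_p = √[μ(2/r₁ − 1/a_t)] = 9432 m/s.
Δv₁ = v_p − v_c1 = 1946 m/s.
At r₂: circular v_c2 = √(μ/r₂) = 3816 m/s; transfer-apogee v_a = √[μ(2/r₂ − 1/a_t)] = 2450 m/s.
Δv₂ = v_c2 − v_a = 1365 m/s.
Total Δv = Δv₁ + Δv₂ = 3311 m/s = 3.311 km/s.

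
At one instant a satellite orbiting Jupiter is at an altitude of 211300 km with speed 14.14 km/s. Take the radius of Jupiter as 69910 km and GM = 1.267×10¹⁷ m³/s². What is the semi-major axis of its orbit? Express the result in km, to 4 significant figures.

a ≈ 1.807×10⁵ km

r = 69910 + 211300 = 2.8121×10⁵ km = 2.812×10⁸ m.
Specific orbital energy ε = v²/2 − μ/r = (14140)²/2 − 1.267×10¹⁷/2.812×10⁸ = -3.506×10⁸ J/kg.
Since ε = −μ/(2a), a = −μ/(2ε) = 1.807×10⁸ m = 1.8070×10⁵ km.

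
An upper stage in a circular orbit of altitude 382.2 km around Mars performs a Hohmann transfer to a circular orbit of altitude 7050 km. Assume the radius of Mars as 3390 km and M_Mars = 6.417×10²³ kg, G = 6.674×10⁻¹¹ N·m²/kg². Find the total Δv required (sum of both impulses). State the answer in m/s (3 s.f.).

μ = GM = 6.674×10⁻¹¹ × 6.417×10²³ = 4.283×10¹³ m³/s².
r₁ = 3390 + 382.2 = 3772.2 km = 3.7722×10⁶ m.
r₂ = 3390 + 7050 = 10440 km = 1.0440×10⁷ m.
Transfer ellipse a_t = (r₁ + r₂)/2 = 7.106×10⁶ m.
At r₁: circular v_c1 = √(μ/r₁) = 3369 m/s; transfer-periapsis v_p = √[μ(2/r₁ − 1/a_t)] = 4084 m/s.
Δv₁ = v_p − v_c1 = 714.6 m/s.
At r₂: circular v_c2 = √(μ/r₂) = 2025 m/s; transfer-apoapsis v_a = √[μ(2/r₂ − 1/a_t)] = 1476 m/s.
Δv₂ = v_c2 − v_a = 549.7 m/s.
Total Δv = Δv₁ + Δv₂ = 1264 m/s.

Δv_total ≈ 1260 m/s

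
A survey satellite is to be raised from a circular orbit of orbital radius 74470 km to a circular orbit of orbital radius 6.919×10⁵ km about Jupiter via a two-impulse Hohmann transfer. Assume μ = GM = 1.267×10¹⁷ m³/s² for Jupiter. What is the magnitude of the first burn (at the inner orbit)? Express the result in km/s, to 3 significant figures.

Δv ≈ 14.2 km/s

r₁ = 74470 km = 7.447×10⁷ m.
r₂ = 6.919×10⁵ km = 6.919×10⁸ m.
Transfer ellipse a_t = (r₁ + r₂)/2 = 3.832×10⁸ m.
At r₁: circular v_c1 = √(μ/r₁) = 41250 m/s; transfer-perijove v_p = √[μ(2/r₁ − 1/a_t)] = 55430 m/s.
Δv₁ = v_p − v_c1 = 14180 m/s.
= 14.18 km/s.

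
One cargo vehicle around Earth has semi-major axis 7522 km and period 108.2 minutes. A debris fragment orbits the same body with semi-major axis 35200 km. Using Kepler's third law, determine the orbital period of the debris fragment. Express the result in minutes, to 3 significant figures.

T₂ ≈ 1100 minutes

Kepler's third law: T² ∝ a³, so T₂ = T₁ (a₂/a₁)^(3/2).
a₂/a₁ = 4.680, (a₂/a₁)^(3/2) = 10.12.
T₂ = 108.2 × 10.12 = 1095 minutes.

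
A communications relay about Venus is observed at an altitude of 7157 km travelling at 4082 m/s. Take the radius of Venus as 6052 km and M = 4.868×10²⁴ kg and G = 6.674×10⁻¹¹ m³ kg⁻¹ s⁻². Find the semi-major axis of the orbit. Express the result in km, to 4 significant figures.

μ = GM = 6.674×10⁻¹¹ × 4.868×10²⁴ = 3.249×10¹⁴ m³/s².
r = 6052 + 7157 = 13209 km = 1.321×10⁷ m.
Vis-viva rearranged: 1/a = 2/r − v²/μ = 1.514×10⁻⁷ − 5.129×10⁻⁸ = 1.001×10⁻⁷ m⁻¹.
a = 9.988×10⁶ m = 9987.5 km.

a ≈ 9988 km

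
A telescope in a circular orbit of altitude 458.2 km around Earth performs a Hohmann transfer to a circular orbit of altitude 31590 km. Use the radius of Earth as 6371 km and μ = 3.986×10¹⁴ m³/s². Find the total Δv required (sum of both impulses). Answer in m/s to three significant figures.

Δv_total ≈ 3760 m/s

r₁ = 6371 + 458.2 = 6829.2 km = 6.8292×10⁶ m.
r₂ = 6371 + 31590 = 37961 km = 3.7961×10⁷ m.
Transfer ellipse a_t = (r₁ + r₂)/2 = 2.240×10⁷ m.
At r₁: circular v_c1 = √(μ/r₁) = 7640 m/s; transfer-perigee v_p = √[μ(2/r₁ − 1/a_t)] = 9947 m/s.
Δv₁ = v_p − v_c1 = 2307 m/s.
At r₂: circular v_c2 = √(μ/r₂) = 3240 m/s; transfer-apogee v_a = √[μ(2/r₂ − 1/a_t)] = 1789 m/s.
Δv₂ = v_c2 − v_a = 1451 m/s.
Total Δv = Δv₁ + Δv₂ = 3758 m/s.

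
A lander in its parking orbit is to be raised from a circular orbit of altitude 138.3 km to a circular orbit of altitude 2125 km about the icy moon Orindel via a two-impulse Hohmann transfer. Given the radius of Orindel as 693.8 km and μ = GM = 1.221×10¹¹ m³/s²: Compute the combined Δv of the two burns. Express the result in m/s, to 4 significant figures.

Δv_total ≈ 160.6 m/s

r₁ = 693.8 + 138.3 = 832.10 km = 8.3210×10⁵ m.
r₂ = 693.8 + 2125 = 2818.8 km = 2.8188×10⁶ m.
Transfer ellipse a_t = (r₁ + r₂)/2 = 1.825×10⁶ m.
At r₁: circular v_c1 = √(μ/r₁) = 383.1 m/s; transfer-periapsis v_p = √[μ(2/r₁ − 1/a_t)] = 476.0 m/s.
Δv₁ = v_p − v_c1 = 92.95 m/s.
At r₂: circular v_c2 = √(μ/r₂) = 208.1 m/s; transfer-apoapsis v_a = √[μ(2/r₂ − 1/a_t)] = 140.5 m/s.
Δv₂ = v_c2 − v_a = 67.61 m/s.
Total Δv = Δv₁ + Δv₂ = 160.6 m/s.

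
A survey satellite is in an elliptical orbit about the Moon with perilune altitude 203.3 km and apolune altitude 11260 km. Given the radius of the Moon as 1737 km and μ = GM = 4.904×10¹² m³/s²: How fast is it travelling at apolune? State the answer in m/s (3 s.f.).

r_p = 1737 + 203.3 = 1940.3 km = 1.9403×10⁶ m.
r_a = 1737 + 11260 = 12997 km = 1.2997×10⁷ m.
Semi-major axis a = (r_p + r_a)/2 = 7468.6 km = 7.469×10⁶ m.
Vis-viva: v² = μ(2/r − 1/a) = 4.904×10¹² × (1.539×10⁻⁷ − 1.339×10⁻⁷) = 9.802×10⁴ m²/s².
v = 313.1 m/s.

v ≈ 313 m/s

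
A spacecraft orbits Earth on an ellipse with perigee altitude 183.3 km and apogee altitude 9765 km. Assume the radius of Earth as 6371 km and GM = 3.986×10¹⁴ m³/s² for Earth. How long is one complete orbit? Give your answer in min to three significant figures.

T ≈ 200 min

r_p = 6371 + 183.3 = 6554.3 km = 6.5543×10⁶ m.
r_a = 6371 + 9765 = 16136 km = 1.6136×10⁷ m.
Semi-major axis a = (r_p + r_a)/2 = (6554.3 + 16136)/2 = 11345 km = 1.135×10⁷ m.
By Kepler's third law T = 2π√(a³/μ) = 2π × 1.914×10³ = 1.203×10⁴ s.
= 200.4 min.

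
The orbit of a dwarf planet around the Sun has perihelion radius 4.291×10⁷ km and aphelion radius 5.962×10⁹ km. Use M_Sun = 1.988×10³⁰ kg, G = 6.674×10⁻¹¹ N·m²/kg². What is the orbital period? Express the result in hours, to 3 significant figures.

T ≈ 788000 hours

μ = GM = 6.674×10⁻¹¹ × 1.988×10³⁰ = 1.327×10²⁰ m³/s².
Semi-major axis a = (r_p + r_a)/2 = (4.2910×10⁷ + 5.9620×10⁹)/2 = 3.0025×10⁹ km = 3.002×10¹² m.
By Kepler's third law T = 2π√(a³/μ) = 2π × 4.517×10⁸ = 2.838×10⁹ s.
= 7.883×10⁵ hours.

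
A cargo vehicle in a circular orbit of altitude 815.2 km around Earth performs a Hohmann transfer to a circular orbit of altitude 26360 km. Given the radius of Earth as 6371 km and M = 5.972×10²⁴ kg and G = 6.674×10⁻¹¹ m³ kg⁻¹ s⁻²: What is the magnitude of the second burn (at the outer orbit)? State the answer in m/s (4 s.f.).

μ = GM = 6.674×10⁻¹¹ × 5.972×10²⁴ = 3.986×10¹⁴ m³/s².
r₁ = 6371 + 815.2 = 7186.2 km = 7.1862×10⁶ m.
r₂ = 6371 + 26360 = 32731 km = 3.2731×10⁷ m.
Transfer ellipse a_t = (r₁ + r₂)/2 = 1.996×10⁷ m.
At r₁: circular v_c1 = √(μ/r₁) = 7447 m/s; transfer-perigee v_p = √[μ(2/r₁ − 1/a_t)] = 9537 m/s.
At r₂: circular v_c2 = √(μ/r₂) = 3490 m/s; transfer-apogee v_a = √[μ(2/r₂ − 1/a_t)] = 2094 m/s.
Δv₂ = v_c2 − v_a = 1396 m/s.

Δv ≈ 1396 m/s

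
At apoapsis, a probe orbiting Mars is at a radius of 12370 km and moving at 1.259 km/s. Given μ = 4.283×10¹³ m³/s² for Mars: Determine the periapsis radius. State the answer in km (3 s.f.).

r_a = 1.237×10⁷ m.
Specific energy ε = v²/2 − μ/r = -2.670×10⁶ J/kg, so a = −μ/(2ε) = 8.021×10⁶ m.
The apsides satisfy r_p + r_a = 2a, so the periapsis radius is 2a − r_a = 3.672×10⁶ m = 3672.0 km.

periapsis radius ≈ 3670 km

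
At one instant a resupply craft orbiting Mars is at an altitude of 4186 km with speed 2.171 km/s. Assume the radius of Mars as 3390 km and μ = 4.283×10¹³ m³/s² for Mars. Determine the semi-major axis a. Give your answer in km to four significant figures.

r = 3390 + 4186 = 7576.0 km = 7.576×10⁶ m.
Specific orbital energy ε = v²/2 − μ/r = (2171)²/2 − 4.283×10¹³/7.576×10⁶ = -3.297×10⁶ J/kg.
Since ε = −μ/(2a), a = −μ/(2ε) = 6.496×10⁶ m = 6495.8 km.

a ≈ 6496 km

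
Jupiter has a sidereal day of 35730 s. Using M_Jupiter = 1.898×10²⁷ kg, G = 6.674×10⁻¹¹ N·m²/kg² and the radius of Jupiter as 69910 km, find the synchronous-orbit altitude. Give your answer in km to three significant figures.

μ = GM = 6.674×10⁻¹¹ × 1.898×10²⁷ = 1.267×10¹⁷ m³/s².
A synchronous orbit has period T, so by Kepler's third law a = (μT²/4π²)^(1/3).
μT²/4π² = 1.267×10¹⁷ × (3.573×10⁴)² / 39.48 = 4.096×10²⁴ m³.
a = 1.600×10⁸ m = 1.6000×10⁵ km.
Altitude h = a − R = 1.6000×10⁵ − 69910 = 90094 km.

h_sync ≈ 90100 km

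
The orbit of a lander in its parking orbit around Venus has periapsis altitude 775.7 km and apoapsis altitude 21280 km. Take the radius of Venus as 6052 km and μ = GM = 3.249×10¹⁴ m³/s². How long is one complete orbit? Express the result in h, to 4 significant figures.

T ≈ 6.835 h

r_p = 6052 + 775.7 = 6827.7 km = 6.8277×10⁶ m.
r_a = 6052 + 21280 = 27332 km = 2.7332×10⁷ m.
Semi-major axis a = (r_p + r_a)/2 = (6827.7 + 27332)/2 = 17080 km = 1.708×10⁷ m.
By Kepler's third law T = 2π√(a³/μ) = 2π × 3.916×10³ = 2.461×10⁴ s.
= 6.835 h.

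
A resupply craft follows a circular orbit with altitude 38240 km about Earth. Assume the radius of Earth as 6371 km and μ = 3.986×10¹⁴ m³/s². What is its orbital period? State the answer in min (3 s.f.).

T ≈ 1560 min

r = 6371 + 38240 = 44611 km = 4.4611×10⁷ m.
Kepler's third law: T = 2π√(r³/μ) = 2π√((4.461×10⁷)³ / 3.986×10¹⁴).
r³/μ = 2.227×10⁸ s², so T = 2π × 1.492×10⁴ = 9.377×10⁴ s.
Converting: 9.377×10⁴ s ÷ 60.00 = 1563 min.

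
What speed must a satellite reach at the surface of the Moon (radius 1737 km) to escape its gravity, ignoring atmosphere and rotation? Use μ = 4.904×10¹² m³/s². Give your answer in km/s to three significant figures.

r = R = 1.737×10⁶ m.
Escape speed v_esc = √(2μ/r) = √(2 × 4.904×10¹² / 1.737×10⁶) = √(5.647×10⁶) = 2376 m/s.
= 2.376 km/s.

v_esc ≈ 2.38 km/s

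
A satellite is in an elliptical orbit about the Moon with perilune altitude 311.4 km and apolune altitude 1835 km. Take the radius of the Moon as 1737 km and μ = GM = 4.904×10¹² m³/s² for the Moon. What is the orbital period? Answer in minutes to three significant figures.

T ≈ 223 minutes

r_p = 1737 + 311.4 = 2048.4 km = 2.0484×10⁶ m.
r_a = 1737 + 1835 = 3572.0 km = 3.5720×10⁶ m.
Semi-major axis a = (r_p + r_a)/2 = (2048.4 + 3572.0)/2 = 2810.2 km = 2.810×10⁶ m.
By Kepler's third law T = 2π√(a³/μ) = 2π × 2.127×10³ = 1.337×10⁴ s.
= 222.8 minutes.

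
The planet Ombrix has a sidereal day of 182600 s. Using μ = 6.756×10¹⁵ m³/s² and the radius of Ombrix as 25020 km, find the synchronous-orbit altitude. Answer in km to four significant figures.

A synchronous orbit has period T, so by Kepler's third law a = (μT²/4π²)^(1/3).
μT²/4π² = 6.756×10¹⁵ × (1.826×10⁵)² / 39.48 = 5.706×10²⁴ m³.
a = 1.787×10⁸ m = 1.7869×10⁵ km.
Altitude h = a − R = 1.7869×10⁵ − 25020 = 1.5367×10⁵ km.

h_sync ≈ 1.537×10⁵ km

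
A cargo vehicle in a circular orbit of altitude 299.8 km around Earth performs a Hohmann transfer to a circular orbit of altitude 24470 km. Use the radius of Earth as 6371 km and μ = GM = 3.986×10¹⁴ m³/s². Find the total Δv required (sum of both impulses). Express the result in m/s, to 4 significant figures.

Δv_total ≈ 3633 m/s

r₁ = 6371 + 299.8 = 6670.8 km = 6.6708×10⁶ m.
r₂ = 6371 + 24470 = 30841 km = 3.0841×10⁷ m.
Transfer ellipse a_t = (r₁ + r₂)/2 = 1.876×10⁷ m.
At r₁: circular v_c1 = √(μ/r₁) = 7730 m/s; transfer-perigee v_p = √[μ(2/r₁ − 1/a_t)] = 9912 m/s.
Δv₁ = v_p − v_c1 = 2182 m/s.
At r₂: circular v_c2 = √(μ/r₂) = 3595 m/s; transfer-apogee v_a = √[μ(2/r₂ − 1/a_t)] = 2144 m/s.
Δv₂ = v_c2 − v_a = 1451 m/s.
Total Δv = Δv₁ + Δv₂ = 3633 m/s.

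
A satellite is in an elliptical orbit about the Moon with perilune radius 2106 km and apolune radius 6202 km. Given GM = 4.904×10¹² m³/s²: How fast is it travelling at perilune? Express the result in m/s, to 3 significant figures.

Semi-major axis a = (r_p + r_a)/2 = 4154.0 km = 4.154×10⁶ m.
Vis-viva: v² = μ(2/r − 1/a) = 4.904×10¹² × (9.497×10⁻⁷ − 2.407×10⁻⁷) = 3.477×10⁶ m²/s².
v = 1865 m/s.

v ≈ 1860 m/s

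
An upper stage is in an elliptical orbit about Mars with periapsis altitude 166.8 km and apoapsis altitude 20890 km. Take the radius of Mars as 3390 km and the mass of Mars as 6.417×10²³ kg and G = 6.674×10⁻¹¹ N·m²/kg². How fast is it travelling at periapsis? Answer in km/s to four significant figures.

μ = GM = 6.674×10⁻¹¹ × 6.417×10²³ = 4.283×10¹³ m³/s².
r_p = 3390 + 166.8 = 3556.8 km = 3.5568×10⁶ m.
r_a = 3390 + 20890 = 24280 km = 2.4280×10⁷ m.
Semi-major axis a = (r_p + r_a)/2 = 13918 km = 1.392×10⁷ m.
Vis-viva: v² = μ(2/r − 1/a) = 4.283×10¹³ × (5.623×10⁻⁷ − 7.185×10⁻⁸) = 2.100×10⁷ m²/s².
v = 4583 m/s = 4.583 km/s.

v ≈ 4.583 km/s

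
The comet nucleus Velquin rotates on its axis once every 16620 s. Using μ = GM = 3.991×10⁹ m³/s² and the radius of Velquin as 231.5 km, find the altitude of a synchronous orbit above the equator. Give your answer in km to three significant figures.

A synchronous orbit has period T, so by Kepler's third law a = (μT²/4π²)^(1/3).
μT²/4π² = 3.991×10⁹ × (1.662×10⁴)² / 39.48 = 2.792×10¹⁶ m³.
a = 3.034×10⁵ m = 303.39 km.
Altitude h = a − R = 303.39 − 231.5 = 71.885 km.

h_sync ≈ 71.9 km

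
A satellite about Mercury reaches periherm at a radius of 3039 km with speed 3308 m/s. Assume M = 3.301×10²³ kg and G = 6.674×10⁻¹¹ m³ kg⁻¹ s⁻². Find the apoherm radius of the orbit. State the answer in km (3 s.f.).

apoherm radius ≈ 9350 km

μ = GM = 6.674×10⁻¹¹ × 3.301×10²³ = 2.203×10¹³ m³/s².
r_p = 3.039×10⁶ m.
Specific energy ε = v²/2 − μ/r = -1.778×10⁶ J/kg, so a = −μ/(2ε) = 6.196×10⁶ m.
The apsides satisfy r_p + r_a = 2a, so the apoherm radius is 2a − r_p = 9.352×10⁶ m = 9352.2 km.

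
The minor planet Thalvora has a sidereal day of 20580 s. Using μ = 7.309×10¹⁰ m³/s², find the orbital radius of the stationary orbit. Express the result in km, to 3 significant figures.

A synchronous orbit has period T, so by Kepler's third law a = (μT²/4π²)^(1/3).
μT²/4π² = 7.309×10¹⁰ × (2.058×10⁴)² / 39.48 = 7.841×10¹⁷ m³.
a = 9.221×10⁵ m = 922.14 km.

r_sync ≈ 922 km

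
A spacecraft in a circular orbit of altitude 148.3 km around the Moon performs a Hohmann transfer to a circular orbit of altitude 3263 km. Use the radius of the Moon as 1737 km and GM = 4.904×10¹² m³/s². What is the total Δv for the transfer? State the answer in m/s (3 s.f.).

Δv_total ≈ 588 m/s

r₁ = 1737 + 148.3 = 1885.3 km = 1.8853×10⁶ m.
r₂ = 1737 + 3263 = 5000.0 km = 5.0000×10⁶ m.
Transfer ellipse a_t = (r₁ + r₂)/2 = 3.443×10⁶ m.
At r₁: circular v_c1 = √(μ/r₁) = 1613 m/s; transfer-perilune v_p = √[μ(2/r₁ − 1/a_t)] = 1944 m/s.
Δv₁ = v_p − v_c1 = 330.9 m/s.
At r₂: circular v_c2 = √(μ/r₂) = 990.4 m/s; transfer-apolune v_a = √[μ(2/r₂ − 1/a_t)] = 732.9 m/s.
Δv₂ = v_c2 − v_a = 257.5 m/s.
Total Δv = Δv₁ + Δv₂ = 588.3 m/s.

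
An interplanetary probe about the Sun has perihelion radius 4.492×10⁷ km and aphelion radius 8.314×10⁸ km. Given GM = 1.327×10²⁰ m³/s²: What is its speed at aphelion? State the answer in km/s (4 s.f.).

v ≈ 4.045 km/s

Semi-major axis a = (r_p + r_a)/2 = 4.3816×10⁸ km = 4.382×10¹¹ m.
Vis-viva: v² = μ(2/r − 1/a) = 1.327×10²⁰ × (2.406×10⁻¹² − 2.282×10⁻¹²) = 1.636×10⁷ m²/s².
v = 4045 m/s = 4.045 km/s.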